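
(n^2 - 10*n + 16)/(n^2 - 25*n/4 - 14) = 4*(n - 2)/(4*n + 7)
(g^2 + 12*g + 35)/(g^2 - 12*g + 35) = (g^2 + 12*g + 35)/(g^2 - 12*g + 35)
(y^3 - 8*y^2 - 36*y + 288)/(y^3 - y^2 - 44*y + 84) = (y^2 - 2*y - 48)/(y^2 + 5*y - 14)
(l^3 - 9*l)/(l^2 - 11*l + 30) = l*(l^2 - 9)/(l^2 - 11*l + 30)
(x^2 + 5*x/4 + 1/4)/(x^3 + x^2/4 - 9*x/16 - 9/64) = 16*(x + 1)/(16*x^2 - 9)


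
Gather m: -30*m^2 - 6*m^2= -36*m^2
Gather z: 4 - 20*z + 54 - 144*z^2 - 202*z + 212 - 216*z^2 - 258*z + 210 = -360*z^2 - 480*z + 480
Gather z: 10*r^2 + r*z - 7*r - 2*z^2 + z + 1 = 10*r^2 - 7*r - 2*z^2 + z*(r + 1) + 1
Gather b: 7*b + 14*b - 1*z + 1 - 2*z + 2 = 21*b - 3*z + 3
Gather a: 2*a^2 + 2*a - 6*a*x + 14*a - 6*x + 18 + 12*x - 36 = 2*a^2 + a*(16 - 6*x) + 6*x - 18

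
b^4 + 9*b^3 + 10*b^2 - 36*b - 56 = (b - 2)*(b + 2)^2*(b + 7)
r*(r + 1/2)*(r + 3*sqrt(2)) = r^3 + r^2/2 + 3*sqrt(2)*r^2 + 3*sqrt(2)*r/2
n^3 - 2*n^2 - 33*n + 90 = (n - 5)*(n - 3)*(n + 6)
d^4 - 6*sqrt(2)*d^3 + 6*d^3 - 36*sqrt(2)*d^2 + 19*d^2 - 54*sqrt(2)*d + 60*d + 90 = (d + 3)^2*(d - 5*sqrt(2))*(d - sqrt(2))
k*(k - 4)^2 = k^3 - 8*k^2 + 16*k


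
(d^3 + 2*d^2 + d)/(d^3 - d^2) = (d^2 + 2*d + 1)/(d*(d - 1))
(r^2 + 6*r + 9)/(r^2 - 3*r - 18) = (r + 3)/(r - 6)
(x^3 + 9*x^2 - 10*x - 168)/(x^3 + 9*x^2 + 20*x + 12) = (x^2 + 3*x - 28)/(x^2 + 3*x + 2)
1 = 1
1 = 1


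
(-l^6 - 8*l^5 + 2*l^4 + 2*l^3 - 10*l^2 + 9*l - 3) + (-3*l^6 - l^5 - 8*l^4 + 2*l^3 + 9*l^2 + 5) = -4*l^6 - 9*l^5 - 6*l^4 + 4*l^3 - l^2 + 9*l + 2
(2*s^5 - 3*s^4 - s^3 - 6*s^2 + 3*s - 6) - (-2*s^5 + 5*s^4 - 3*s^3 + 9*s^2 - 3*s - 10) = 4*s^5 - 8*s^4 + 2*s^3 - 15*s^2 + 6*s + 4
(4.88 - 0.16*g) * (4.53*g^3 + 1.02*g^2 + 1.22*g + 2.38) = -0.7248*g^4 + 21.9432*g^3 + 4.7824*g^2 + 5.5728*g + 11.6144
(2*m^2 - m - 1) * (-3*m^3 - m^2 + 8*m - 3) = -6*m^5 + m^4 + 20*m^3 - 13*m^2 - 5*m + 3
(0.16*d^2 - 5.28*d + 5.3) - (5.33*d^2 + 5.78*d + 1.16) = -5.17*d^2 - 11.06*d + 4.14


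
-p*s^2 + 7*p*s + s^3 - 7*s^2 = s*(-p + s)*(s - 7)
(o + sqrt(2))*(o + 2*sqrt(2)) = o^2 + 3*sqrt(2)*o + 4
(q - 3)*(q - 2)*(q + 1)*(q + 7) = q^4 + 3*q^3 - 27*q^2 + 13*q + 42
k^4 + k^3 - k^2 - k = k*(k - 1)*(k + 1)^2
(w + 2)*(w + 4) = w^2 + 6*w + 8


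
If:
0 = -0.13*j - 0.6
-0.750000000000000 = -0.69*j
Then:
No Solution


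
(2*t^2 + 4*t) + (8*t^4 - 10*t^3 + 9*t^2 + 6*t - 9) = 8*t^4 - 10*t^3 + 11*t^2 + 10*t - 9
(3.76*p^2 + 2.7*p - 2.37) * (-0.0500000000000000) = -0.188*p^2 - 0.135*p + 0.1185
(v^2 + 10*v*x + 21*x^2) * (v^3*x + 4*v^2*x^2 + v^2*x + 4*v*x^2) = v^5*x + 14*v^4*x^2 + v^4*x + 61*v^3*x^3 + 14*v^3*x^2 + 84*v^2*x^4 + 61*v^2*x^3 + 84*v*x^4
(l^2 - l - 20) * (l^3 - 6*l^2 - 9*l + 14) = l^5 - 7*l^4 - 23*l^3 + 143*l^2 + 166*l - 280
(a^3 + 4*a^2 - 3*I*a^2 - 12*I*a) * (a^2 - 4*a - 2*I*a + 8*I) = a^5 - 5*I*a^4 - 22*a^3 + 80*I*a^2 + 96*a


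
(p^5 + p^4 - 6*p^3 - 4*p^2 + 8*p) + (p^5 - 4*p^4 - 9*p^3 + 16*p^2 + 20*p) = 2*p^5 - 3*p^4 - 15*p^3 + 12*p^2 + 28*p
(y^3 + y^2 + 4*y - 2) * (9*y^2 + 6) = 9*y^5 + 9*y^4 + 42*y^3 - 12*y^2 + 24*y - 12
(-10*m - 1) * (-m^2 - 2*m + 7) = 10*m^3 + 21*m^2 - 68*m - 7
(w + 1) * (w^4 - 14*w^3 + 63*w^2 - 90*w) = w^5 - 13*w^4 + 49*w^3 - 27*w^2 - 90*w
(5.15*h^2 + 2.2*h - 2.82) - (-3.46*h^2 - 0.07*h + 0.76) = 8.61*h^2 + 2.27*h - 3.58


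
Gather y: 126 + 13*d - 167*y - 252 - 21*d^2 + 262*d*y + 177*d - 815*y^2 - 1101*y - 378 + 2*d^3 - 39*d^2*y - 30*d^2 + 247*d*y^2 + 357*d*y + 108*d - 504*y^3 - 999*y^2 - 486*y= 2*d^3 - 51*d^2 + 298*d - 504*y^3 + y^2*(247*d - 1814) + y*(-39*d^2 + 619*d - 1754) - 504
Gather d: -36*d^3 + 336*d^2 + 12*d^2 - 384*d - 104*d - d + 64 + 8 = -36*d^3 + 348*d^2 - 489*d + 72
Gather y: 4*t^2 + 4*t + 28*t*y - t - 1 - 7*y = 4*t^2 + 3*t + y*(28*t - 7) - 1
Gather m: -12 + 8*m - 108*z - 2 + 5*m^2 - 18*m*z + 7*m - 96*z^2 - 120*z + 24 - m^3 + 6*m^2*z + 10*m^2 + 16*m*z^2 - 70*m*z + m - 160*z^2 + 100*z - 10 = -m^3 + m^2*(6*z + 15) + m*(16*z^2 - 88*z + 16) - 256*z^2 - 128*z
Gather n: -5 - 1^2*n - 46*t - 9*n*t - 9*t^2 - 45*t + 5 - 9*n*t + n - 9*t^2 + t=-18*n*t - 18*t^2 - 90*t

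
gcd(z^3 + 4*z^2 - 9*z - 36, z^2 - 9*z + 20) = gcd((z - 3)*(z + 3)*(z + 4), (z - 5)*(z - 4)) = 1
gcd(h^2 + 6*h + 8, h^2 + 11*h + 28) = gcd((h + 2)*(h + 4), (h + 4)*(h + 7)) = h + 4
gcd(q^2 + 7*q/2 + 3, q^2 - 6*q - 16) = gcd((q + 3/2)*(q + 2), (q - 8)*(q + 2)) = q + 2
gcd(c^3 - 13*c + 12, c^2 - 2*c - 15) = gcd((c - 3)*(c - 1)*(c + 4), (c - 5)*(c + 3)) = 1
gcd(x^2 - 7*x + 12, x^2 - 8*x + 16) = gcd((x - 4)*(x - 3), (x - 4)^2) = x - 4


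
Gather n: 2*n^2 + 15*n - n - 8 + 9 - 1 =2*n^2 + 14*n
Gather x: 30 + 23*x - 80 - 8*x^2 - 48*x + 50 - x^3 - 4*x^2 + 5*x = -x^3 - 12*x^2 - 20*x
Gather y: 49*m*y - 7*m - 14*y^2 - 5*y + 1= -7*m - 14*y^2 + y*(49*m - 5) + 1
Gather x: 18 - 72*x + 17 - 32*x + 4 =39 - 104*x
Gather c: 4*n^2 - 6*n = 4*n^2 - 6*n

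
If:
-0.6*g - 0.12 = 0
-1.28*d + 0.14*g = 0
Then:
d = -0.02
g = -0.20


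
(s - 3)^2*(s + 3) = s^3 - 3*s^2 - 9*s + 27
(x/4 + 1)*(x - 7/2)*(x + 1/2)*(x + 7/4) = x^4/4 + 11*x^3/16 - 3*x^2 - 497*x/64 - 49/16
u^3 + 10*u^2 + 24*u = u*(u + 4)*(u + 6)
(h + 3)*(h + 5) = h^2 + 8*h + 15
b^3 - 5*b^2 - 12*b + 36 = (b - 6)*(b - 2)*(b + 3)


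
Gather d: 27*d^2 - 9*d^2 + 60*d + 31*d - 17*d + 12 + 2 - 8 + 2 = 18*d^2 + 74*d + 8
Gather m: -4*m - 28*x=-4*m - 28*x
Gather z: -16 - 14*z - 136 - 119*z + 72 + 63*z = -70*z - 80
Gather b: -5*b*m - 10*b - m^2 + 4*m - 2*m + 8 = b*(-5*m - 10) - m^2 + 2*m + 8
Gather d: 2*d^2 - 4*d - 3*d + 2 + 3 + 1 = 2*d^2 - 7*d + 6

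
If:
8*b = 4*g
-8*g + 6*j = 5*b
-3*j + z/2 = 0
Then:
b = z/21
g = 2*z/21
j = z/6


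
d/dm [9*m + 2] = 9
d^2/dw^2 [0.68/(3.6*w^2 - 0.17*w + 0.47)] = (-17.6256*w^2 + 0.83232*w + 0.68*(7.2*w - 0.17)*(14.4*w - 0.34) - 2.30112)/(3.6*w^2 - 0.17*w + 0.47)^3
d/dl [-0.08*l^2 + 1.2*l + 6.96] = 1.2 - 0.16*l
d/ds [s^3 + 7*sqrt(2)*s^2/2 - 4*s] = 3*s^2 + 7*sqrt(2)*s - 4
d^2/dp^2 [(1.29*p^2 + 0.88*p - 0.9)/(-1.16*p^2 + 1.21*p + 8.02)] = (-5.989544*p^3 - 64.740528*p^2 - 56.700336*p - 129.4861)/(1.560896*p^6 - 4.884528*p^5 - 27.280068*p^4 + 65.769671*p^3 + 188.608746*p^2 - 233.483052*p - 515.849608)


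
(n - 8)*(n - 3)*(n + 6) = n^3 - 5*n^2 - 42*n + 144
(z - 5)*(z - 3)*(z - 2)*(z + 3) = z^4 - 7*z^3 + z^2 + 63*z - 90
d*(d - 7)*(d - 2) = d^3 - 9*d^2 + 14*d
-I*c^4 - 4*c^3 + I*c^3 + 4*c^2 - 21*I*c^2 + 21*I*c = c*(c - 7*I)*(c + 3*I)*(-I*c + I)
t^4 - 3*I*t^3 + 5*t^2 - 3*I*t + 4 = (t - 4*I)*(t - I)*(t + I)^2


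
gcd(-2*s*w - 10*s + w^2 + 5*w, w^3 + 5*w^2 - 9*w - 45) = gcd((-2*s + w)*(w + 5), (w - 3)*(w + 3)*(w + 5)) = w + 5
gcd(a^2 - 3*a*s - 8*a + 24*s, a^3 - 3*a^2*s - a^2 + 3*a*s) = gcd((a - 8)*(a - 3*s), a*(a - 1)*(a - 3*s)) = -a + 3*s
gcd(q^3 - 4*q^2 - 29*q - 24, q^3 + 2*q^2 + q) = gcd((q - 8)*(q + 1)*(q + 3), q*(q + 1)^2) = q + 1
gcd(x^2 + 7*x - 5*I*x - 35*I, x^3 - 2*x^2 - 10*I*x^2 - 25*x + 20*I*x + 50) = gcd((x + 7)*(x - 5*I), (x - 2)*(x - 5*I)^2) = x - 5*I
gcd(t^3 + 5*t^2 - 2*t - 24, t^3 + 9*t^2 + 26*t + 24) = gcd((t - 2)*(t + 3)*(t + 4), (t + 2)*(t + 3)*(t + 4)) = t^2 + 7*t + 12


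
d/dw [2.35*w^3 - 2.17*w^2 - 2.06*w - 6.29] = 7.05*w^2 - 4.34*w - 2.06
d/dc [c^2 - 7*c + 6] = 2*c - 7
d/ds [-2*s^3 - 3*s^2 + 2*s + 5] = -6*s^2 - 6*s + 2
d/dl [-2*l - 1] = -2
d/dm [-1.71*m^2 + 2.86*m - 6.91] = 2.86 - 3.42*m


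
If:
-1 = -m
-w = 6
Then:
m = 1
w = -6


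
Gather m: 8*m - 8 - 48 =8*m - 56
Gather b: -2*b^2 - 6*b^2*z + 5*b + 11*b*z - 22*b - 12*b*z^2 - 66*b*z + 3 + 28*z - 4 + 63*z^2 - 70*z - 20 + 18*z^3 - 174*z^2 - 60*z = b^2*(-6*z - 2) + b*(-12*z^2 - 55*z - 17) + 18*z^3 - 111*z^2 - 102*z - 21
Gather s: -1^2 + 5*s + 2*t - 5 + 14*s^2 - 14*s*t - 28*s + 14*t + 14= 14*s^2 + s*(-14*t - 23) + 16*t + 8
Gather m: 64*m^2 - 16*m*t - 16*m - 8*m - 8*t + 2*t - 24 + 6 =64*m^2 + m*(-16*t - 24) - 6*t - 18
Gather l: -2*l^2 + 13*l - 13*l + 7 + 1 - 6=2 - 2*l^2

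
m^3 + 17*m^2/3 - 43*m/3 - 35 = (m - 3)*(m + 5/3)*(m + 7)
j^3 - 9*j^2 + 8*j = j*(j - 8)*(j - 1)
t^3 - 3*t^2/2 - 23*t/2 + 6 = (t - 4)*(t - 1/2)*(t + 3)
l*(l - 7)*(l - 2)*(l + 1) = l^4 - 8*l^3 + 5*l^2 + 14*l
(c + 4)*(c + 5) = c^2 + 9*c + 20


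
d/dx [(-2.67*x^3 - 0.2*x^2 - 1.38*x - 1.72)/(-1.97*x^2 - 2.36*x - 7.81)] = (5.2599*x^4 + 12.6024*x^3 + 60.3115*x^2 - 3.6528*x + 6.7186)/(3.8809*x^4 + 9.2984*x^3 + 36.341*x^2 + 36.8632*x + 60.9961)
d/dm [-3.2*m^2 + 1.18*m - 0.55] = 1.18 - 6.4*m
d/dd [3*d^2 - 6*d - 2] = 6*d - 6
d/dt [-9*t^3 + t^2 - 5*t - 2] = -27*t^2 + 2*t - 5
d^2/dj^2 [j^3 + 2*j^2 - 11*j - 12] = 6*j + 4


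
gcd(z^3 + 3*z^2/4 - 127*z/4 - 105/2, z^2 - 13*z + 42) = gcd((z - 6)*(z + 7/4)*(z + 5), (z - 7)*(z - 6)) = z - 6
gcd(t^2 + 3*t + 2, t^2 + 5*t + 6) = t + 2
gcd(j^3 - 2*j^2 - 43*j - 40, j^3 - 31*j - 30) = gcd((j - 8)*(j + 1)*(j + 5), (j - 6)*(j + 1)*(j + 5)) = j^2 + 6*j + 5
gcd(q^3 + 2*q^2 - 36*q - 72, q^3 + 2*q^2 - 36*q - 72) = q^3 + 2*q^2 - 36*q - 72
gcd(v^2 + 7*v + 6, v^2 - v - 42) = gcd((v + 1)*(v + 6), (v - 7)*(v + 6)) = v + 6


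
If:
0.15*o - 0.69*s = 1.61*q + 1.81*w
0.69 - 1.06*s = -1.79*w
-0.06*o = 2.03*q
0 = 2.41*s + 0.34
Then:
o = -4.79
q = 0.14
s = -0.14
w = -0.47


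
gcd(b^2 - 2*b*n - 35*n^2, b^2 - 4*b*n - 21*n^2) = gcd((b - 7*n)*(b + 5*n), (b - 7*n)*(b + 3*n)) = b - 7*n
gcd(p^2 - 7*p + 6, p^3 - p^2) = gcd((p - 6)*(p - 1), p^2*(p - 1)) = p - 1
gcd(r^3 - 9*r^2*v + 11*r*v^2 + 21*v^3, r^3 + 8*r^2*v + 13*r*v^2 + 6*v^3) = r + v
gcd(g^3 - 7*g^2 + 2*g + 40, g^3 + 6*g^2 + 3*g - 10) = g + 2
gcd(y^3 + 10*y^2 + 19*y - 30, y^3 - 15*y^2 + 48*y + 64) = 1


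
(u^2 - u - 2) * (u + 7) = u^3 + 6*u^2 - 9*u - 14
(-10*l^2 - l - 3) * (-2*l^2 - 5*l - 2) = 20*l^4 + 52*l^3 + 31*l^2 + 17*l + 6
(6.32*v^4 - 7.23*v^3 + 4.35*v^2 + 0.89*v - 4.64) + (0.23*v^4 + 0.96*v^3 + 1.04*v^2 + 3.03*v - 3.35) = 6.55*v^4 - 6.27*v^3 + 5.39*v^2 + 3.92*v - 7.99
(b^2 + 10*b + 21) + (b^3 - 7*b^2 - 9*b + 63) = b^3 - 6*b^2 + b + 84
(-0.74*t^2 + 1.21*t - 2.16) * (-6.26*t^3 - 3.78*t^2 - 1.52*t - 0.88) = 4.6324*t^5 - 4.7774*t^4 + 10.0726*t^3 + 6.9768*t^2 + 2.2184*t + 1.9008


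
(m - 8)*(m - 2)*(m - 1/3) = m^3 - 31*m^2/3 + 58*m/3 - 16/3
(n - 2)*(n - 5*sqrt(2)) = n^2 - 5*sqrt(2)*n - 2*n + 10*sqrt(2)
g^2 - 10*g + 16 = (g - 8)*(g - 2)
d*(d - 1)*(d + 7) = d^3 + 6*d^2 - 7*d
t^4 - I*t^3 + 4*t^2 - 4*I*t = t*(t - 2*I)*(t - I)*(t + 2*I)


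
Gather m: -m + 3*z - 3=-m + 3*z - 3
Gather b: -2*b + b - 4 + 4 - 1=-b - 1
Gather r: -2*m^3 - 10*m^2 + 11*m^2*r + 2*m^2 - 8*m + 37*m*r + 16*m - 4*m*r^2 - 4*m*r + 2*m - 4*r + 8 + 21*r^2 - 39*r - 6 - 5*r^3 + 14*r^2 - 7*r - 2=-2*m^3 - 8*m^2 + 10*m - 5*r^3 + r^2*(35 - 4*m) + r*(11*m^2 + 33*m - 50)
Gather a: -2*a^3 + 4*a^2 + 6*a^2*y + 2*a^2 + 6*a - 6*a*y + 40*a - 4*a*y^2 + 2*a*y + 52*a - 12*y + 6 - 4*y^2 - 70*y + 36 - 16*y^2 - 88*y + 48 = -2*a^3 + a^2*(6*y + 6) + a*(-4*y^2 - 4*y + 98) - 20*y^2 - 170*y + 90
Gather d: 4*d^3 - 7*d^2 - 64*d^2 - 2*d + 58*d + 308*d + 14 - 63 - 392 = 4*d^3 - 71*d^2 + 364*d - 441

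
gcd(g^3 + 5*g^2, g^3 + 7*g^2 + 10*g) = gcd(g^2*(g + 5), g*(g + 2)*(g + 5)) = g^2 + 5*g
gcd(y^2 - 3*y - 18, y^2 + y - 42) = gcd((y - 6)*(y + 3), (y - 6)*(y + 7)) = y - 6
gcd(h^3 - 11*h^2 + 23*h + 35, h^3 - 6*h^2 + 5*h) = h - 5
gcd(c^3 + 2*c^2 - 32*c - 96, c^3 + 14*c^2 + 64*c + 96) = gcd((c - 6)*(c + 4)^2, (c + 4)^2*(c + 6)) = c^2 + 8*c + 16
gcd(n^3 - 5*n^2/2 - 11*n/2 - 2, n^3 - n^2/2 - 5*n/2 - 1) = n^2 + 3*n/2 + 1/2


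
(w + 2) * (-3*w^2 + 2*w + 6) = -3*w^3 - 4*w^2 + 10*w + 12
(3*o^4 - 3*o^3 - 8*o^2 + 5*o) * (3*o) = 9*o^5 - 9*o^4 - 24*o^3 + 15*o^2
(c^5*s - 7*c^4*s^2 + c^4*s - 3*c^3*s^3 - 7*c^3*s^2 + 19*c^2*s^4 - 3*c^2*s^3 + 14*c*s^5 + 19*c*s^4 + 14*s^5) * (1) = c^5*s - 7*c^4*s^2 + c^4*s - 3*c^3*s^3 - 7*c^3*s^2 + 19*c^2*s^4 - 3*c^2*s^3 + 14*c*s^5 + 19*c*s^4 + 14*s^5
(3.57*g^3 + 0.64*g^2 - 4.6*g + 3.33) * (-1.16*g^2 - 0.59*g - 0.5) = -4.1412*g^5 - 2.8487*g^4 + 3.1734*g^3 - 1.4688*g^2 + 0.3353*g - 1.665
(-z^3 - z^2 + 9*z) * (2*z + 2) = -2*z^4 - 4*z^3 + 16*z^2 + 18*z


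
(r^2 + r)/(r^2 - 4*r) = (r + 1)/(r - 4)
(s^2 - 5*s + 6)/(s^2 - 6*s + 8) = (s - 3)/(s - 4)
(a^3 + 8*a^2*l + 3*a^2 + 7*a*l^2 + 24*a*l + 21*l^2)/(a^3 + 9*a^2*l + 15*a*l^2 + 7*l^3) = (a + 3)/(a + l)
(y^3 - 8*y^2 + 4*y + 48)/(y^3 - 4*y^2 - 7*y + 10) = (y^2 - 10*y + 24)/(y^2 - 6*y + 5)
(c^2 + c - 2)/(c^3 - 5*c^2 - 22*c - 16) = (c - 1)/(c^2 - 7*c - 8)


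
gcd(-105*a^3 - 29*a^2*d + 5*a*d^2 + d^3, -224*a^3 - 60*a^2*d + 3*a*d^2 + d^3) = 7*a + d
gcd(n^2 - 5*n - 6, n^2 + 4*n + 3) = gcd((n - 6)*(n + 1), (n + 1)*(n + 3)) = n + 1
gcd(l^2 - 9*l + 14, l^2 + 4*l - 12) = l - 2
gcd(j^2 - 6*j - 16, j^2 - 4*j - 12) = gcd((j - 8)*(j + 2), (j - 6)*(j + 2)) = j + 2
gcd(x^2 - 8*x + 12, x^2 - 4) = x - 2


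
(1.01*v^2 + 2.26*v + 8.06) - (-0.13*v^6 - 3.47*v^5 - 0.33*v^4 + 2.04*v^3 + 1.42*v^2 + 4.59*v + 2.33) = 0.13*v^6 + 3.47*v^5 + 0.33*v^4 - 2.04*v^3 - 0.41*v^2 - 2.33*v + 5.73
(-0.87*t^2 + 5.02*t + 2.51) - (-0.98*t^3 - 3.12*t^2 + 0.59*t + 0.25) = 0.98*t^3 + 2.25*t^2 + 4.43*t + 2.26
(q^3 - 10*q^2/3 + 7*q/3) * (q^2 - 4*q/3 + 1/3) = q^5 - 14*q^4/3 + 64*q^3/9 - 38*q^2/9 + 7*q/9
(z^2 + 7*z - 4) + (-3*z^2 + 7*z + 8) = -2*z^2 + 14*z + 4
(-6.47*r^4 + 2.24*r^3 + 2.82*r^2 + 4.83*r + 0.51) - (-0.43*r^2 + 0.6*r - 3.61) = -6.47*r^4 + 2.24*r^3 + 3.25*r^2 + 4.23*r + 4.12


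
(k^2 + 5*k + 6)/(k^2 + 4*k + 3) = (k + 2)/(k + 1)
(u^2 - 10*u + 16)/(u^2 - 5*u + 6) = (u - 8)/(u - 3)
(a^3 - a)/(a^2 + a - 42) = (a^3 - a)/(a^2 + a - 42)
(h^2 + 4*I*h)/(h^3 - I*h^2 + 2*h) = (h + 4*I)/(h^2 - I*h + 2)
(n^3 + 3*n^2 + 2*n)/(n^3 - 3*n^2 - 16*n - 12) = n/(n - 6)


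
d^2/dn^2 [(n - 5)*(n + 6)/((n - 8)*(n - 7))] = 4*(8*n^3 - 129*n^2 + 591*n - 547)/(n^6 - 45*n^5 + 843*n^4 - 8415*n^3 + 47208*n^2 - 141120*n + 175616)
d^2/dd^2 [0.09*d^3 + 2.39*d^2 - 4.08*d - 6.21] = 0.54*d + 4.78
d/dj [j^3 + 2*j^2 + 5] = j*(3*j + 4)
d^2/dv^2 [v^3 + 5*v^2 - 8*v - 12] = 6*v + 10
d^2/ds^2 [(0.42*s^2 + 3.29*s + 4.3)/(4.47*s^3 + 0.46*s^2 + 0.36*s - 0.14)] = (16.783956*s^6 + 394.422966*s^5 + 1067.548644*s^4 + 135.810952*s^3 + 71.845512*s^2 + 21.689376*s + 2.016496)/(89.314623*s^9 + 27.573642*s^8 + 24.416928*s^7 - 3.85325*s^6 + 0.239255999999999*s^5 - 1.261752*s^4 + 0.170388*s^3 - 0.027384*s^2 + 0.021168*s - 0.002744)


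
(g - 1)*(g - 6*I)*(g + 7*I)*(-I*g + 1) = -I*g^4 + 2*g^3 + I*g^3 - 2*g^2 - 41*I*g^2 + 42*g + 41*I*g - 42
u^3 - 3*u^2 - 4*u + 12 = (u - 3)*(u - 2)*(u + 2)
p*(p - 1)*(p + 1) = p^3 - p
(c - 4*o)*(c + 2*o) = c^2 - 2*c*o - 8*o^2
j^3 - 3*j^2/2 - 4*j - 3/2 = (j - 3)*(j + 1/2)*(j + 1)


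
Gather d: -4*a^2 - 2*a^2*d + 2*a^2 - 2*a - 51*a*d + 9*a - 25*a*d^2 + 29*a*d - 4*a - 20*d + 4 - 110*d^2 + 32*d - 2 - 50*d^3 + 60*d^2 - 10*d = -2*a^2 + 3*a - 50*d^3 + d^2*(-25*a - 50) + d*(-2*a^2 - 22*a + 2) + 2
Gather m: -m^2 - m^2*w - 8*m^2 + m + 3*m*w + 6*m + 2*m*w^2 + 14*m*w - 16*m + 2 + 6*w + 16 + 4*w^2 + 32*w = m^2*(-w - 9) + m*(2*w^2 + 17*w - 9) + 4*w^2 + 38*w + 18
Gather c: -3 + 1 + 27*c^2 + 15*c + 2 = 27*c^2 + 15*c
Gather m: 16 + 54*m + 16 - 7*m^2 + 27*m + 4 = -7*m^2 + 81*m + 36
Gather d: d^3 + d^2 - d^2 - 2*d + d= d^3 - d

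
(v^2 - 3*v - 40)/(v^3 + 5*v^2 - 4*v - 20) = (v - 8)/(v^2 - 4)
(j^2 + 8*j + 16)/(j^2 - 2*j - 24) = (j + 4)/(j - 6)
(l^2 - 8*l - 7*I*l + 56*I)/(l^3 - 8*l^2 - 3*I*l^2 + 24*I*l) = (l - 7*I)/(l*(l - 3*I))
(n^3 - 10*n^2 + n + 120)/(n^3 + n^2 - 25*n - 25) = (n^2 - 5*n - 24)/(n^2 + 6*n + 5)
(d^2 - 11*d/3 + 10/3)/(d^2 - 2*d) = (d - 5/3)/d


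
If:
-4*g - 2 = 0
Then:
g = -1/2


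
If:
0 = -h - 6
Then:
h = -6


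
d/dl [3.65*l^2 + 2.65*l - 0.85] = 7.3*l + 2.65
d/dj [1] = 0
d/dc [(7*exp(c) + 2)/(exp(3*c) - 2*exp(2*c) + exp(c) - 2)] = (-(7*exp(c) + 2)*(3*exp(2*c) - 4*exp(c) + 1) + 7*exp(3*c) - 14*exp(2*c) + 7*exp(c) - 14)*exp(c)/(exp(3*c) - 2*exp(2*c) + exp(c) - 2)^2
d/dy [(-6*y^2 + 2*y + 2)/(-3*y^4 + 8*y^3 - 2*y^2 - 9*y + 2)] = 2*(-18*y^5 + 33*y^4 - 4*y^3 + 5*y^2 - 8*y + 11)/(9*y^8 - 48*y^7 + 76*y^6 + 22*y^5 - 152*y^4 + 68*y^3 + 73*y^2 - 36*y + 4)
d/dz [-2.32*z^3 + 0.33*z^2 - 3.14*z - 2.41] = -6.96*z^2 + 0.66*z - 3.14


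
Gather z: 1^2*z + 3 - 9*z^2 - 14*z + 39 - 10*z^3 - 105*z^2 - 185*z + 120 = -10*z^3 - 114*z^2 - 198*z + 162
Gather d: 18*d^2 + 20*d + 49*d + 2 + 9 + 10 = 18*d^2 + 69*d + 21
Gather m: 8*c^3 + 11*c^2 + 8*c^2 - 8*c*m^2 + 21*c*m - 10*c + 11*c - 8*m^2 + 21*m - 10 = 8*c^3 + 19*c^2 + c + m^2*(-8*c - 8) + m*(21*c + 21) - 10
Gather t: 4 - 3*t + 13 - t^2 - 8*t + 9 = -t^2 - 11*t + 26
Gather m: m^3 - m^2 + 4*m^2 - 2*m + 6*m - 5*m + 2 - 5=m^3 + 3*m^2 - m - 3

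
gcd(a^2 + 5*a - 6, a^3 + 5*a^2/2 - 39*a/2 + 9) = a + 6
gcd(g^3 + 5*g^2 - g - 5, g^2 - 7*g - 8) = g + 1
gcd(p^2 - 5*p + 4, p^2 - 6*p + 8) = p - 4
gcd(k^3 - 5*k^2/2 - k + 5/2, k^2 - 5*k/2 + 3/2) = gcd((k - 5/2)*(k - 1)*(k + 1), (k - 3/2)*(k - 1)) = k - 1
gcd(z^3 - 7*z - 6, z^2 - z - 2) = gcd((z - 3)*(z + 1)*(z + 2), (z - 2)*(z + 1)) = z + 1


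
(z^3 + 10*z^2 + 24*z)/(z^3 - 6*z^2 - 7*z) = (z^2 + 10*z + 24)/(z^2 - 6*z - 7)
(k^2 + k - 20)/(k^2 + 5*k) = (k - 4)/k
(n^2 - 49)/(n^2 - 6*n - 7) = (n + 7)/(n + 1)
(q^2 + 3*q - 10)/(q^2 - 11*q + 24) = (q^2 + 3*q - 10)/(q^2 - 11*q + 24)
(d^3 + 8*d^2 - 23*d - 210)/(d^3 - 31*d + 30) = (d + 7)/(d - 1)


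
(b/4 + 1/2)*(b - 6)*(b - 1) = b^3/4 - 5*b^2/4 - 2*b + 3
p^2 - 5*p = p*(p - 5)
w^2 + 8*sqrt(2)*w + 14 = (w + sqrt(2))*(w + 7*sqrt(2))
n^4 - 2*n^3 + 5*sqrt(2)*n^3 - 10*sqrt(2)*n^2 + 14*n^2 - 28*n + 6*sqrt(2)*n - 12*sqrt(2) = (n - 2)*(n + sqrt(2))^2*(n + 3*sqrt(2))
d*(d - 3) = d^2 - 3*d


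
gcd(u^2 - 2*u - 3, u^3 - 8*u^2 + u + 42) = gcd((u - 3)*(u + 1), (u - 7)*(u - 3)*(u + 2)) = u - 3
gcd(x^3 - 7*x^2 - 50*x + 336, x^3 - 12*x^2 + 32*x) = x - 8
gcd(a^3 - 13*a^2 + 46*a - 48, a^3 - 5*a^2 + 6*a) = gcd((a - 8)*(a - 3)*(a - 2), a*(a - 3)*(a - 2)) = a^2 - 5*a + 6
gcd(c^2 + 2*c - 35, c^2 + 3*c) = 1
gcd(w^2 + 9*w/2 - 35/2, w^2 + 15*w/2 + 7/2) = w + 7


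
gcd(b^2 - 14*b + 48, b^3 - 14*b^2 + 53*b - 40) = b - 8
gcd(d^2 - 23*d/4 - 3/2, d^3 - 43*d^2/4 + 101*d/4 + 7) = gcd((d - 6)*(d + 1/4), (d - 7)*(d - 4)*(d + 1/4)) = d + 1/4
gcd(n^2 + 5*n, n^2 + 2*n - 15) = n + 5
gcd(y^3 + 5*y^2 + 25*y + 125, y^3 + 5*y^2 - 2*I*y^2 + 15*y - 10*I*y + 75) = y^2 + y*(5 - 5*I) - 25*I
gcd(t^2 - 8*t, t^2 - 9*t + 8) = t - 8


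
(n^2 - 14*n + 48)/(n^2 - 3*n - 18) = (n - 8)/(n + 3)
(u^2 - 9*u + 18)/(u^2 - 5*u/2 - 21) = 2*(u - 3)/(2*u + 7)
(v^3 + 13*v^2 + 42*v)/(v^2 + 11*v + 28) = v*(v + 6)/(v + 4)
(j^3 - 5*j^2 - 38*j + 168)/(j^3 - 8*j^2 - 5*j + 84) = (j + 6)/(j + 3)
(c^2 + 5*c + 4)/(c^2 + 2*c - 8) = (c + 1)/(c - 2)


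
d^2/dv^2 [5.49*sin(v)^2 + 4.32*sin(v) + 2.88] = -4.32*sin(v) + 10.98*cos(2*v)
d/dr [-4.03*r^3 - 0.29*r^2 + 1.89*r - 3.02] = -12.09*r^2 - 0.58*r + 1.89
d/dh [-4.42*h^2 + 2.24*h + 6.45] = 2.24 - 8.84*h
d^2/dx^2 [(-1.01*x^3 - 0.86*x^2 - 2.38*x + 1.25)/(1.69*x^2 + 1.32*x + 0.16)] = (-7.105427357601e-15*x^4 - 12.7315*x^3 + 21.536142*x^2 + 20.437176*x + 4.64128)/(4.826809*x^6 + 11.310156*x^5 + 10.204896*x^4 + 4.441536*x^3 + 0.966144*x^2 + 0.101376*x + 0.004096)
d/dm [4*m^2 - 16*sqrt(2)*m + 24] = 8*m - 16*sqrt(2)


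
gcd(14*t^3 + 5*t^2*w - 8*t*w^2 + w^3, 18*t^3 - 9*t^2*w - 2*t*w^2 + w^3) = 2*t - w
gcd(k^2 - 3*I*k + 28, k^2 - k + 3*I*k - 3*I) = 1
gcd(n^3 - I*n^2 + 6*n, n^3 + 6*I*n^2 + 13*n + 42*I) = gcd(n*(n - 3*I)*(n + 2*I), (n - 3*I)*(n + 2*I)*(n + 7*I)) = n^2 - I*n + 6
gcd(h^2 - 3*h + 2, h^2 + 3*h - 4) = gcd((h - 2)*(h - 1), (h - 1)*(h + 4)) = h - 1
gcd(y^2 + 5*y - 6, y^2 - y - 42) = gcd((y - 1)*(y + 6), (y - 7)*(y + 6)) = y + 6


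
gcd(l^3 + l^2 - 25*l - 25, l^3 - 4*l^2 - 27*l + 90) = l + 5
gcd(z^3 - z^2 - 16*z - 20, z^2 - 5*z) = z - 5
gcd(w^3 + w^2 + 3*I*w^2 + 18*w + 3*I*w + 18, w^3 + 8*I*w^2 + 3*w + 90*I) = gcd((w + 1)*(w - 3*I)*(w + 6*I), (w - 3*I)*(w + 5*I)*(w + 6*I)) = w^2 + 3*I*w + 18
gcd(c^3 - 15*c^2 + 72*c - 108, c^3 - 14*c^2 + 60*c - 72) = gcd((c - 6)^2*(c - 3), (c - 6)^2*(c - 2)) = c^2 - 12*c + 36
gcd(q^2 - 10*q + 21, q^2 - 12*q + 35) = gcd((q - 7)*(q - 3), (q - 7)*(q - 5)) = q - 7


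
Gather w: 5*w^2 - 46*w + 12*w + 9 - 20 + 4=5*w^2 - 34*w - 7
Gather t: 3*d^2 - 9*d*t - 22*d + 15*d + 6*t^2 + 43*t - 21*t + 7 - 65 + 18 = 3*d^2 - 7*d + 6*t^2 + t*(22 - 9*d) - 40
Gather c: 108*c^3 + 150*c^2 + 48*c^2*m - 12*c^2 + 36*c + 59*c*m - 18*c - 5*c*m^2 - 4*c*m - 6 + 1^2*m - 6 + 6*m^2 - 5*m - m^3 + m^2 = 108*c^3 + c^2*(48*m + 138) + c*(-5*m^2 + 55*m + 18) - m^3 + 7*m^2 - 4*m - 12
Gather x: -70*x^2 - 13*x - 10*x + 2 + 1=-70*x^2 - 23*x + 3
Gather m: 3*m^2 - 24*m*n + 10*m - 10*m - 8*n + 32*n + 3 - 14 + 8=3*m^2 - 24*m*n + 24*n - 3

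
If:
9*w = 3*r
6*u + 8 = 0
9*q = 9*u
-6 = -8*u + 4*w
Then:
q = -4/3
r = -25/2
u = -4/3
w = -25/6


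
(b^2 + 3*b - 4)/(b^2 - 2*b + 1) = (b + 4)/(b - 1)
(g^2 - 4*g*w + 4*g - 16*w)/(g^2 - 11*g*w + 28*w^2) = (-g - 4)/(-g + 7*w)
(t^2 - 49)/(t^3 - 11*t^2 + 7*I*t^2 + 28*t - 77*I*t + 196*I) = (t + 7)/(t^2 + t*(-4 + 7*I) - 28*I)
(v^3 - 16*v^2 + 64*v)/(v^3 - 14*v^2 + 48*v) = (v - 8)/(v - 6)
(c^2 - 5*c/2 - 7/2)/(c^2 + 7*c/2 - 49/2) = (c + 1)/(c + 7)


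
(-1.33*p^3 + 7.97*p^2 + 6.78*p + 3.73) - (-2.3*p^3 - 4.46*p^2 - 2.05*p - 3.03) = 0.97*p^3 + 12.43*p^2 + 8.83*p + 6.76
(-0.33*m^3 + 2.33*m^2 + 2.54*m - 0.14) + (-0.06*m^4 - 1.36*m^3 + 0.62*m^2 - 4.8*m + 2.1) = -0.06*m^4 - 1.69*m^3 + 2.95*m^2 - 2.26*m + 1.96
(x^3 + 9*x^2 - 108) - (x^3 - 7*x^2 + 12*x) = 16*x^2 - 12*x - 108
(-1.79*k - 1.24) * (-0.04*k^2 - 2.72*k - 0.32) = 0.0716*k^3 + 4.9184*k^2 + 3.9456*k + 0.3968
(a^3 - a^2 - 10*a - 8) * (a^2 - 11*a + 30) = a^5 - 12*a^4 + 31*a^3 + 72*a^2 - 212*a - 240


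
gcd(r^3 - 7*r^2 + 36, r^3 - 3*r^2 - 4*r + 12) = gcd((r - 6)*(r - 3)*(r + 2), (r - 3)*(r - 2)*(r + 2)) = r^2 - r - 6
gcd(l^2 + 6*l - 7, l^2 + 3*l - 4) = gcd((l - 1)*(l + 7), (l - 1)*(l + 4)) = l - 1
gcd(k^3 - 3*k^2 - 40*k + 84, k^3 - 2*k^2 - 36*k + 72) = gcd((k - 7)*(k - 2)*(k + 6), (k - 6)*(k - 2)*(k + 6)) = k^2 + 4*k - 12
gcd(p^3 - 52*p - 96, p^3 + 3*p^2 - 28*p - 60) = p^2 + 8*p + 12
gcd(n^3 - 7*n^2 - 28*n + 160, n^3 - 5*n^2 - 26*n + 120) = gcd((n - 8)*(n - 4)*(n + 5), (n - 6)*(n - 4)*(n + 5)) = n^2 + n - 20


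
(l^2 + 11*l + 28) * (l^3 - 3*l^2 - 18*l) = l^5 + 8*l^4 - 23*l^3 - 282*l^2 - 504*l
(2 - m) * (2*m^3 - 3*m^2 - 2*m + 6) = -2*m^4 + 7*m^3 - 4*m^2 - 10*m + 12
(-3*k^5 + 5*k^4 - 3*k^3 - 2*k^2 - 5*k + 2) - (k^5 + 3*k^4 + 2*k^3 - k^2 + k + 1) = -4*k^5 + 2*k^4 - 5*k^3 - k^2 - 6*k + 1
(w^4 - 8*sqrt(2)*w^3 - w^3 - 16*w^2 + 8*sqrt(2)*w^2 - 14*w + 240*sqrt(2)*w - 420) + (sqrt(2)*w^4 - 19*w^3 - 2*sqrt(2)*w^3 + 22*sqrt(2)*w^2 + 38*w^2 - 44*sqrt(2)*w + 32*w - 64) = w^4 + sqrt(2)*w^4 - 20*w^3 - 10*sqrt(2)*w^3 + 22*w^2 + 30*sqrt(2)*w^2 + 18*w + 196*sqrt(2)*w - 484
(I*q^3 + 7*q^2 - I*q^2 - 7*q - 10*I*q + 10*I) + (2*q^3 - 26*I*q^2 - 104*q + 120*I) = 2*q^3 + I*q^3 + 7*q^2 - 27*I*q^2 - 111*q - 10*I*q + 130*I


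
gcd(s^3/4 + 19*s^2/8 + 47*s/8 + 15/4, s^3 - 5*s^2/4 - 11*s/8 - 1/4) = 1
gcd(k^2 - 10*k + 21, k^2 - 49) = k - 7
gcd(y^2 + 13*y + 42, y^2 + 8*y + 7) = y + 7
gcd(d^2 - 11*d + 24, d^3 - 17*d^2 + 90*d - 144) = d^2 - 11*d + 24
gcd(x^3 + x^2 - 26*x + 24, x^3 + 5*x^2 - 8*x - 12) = x + 6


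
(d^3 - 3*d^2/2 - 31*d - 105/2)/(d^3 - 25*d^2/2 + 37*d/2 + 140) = (d + 3)/(d - 8)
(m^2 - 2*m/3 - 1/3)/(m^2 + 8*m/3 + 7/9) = 3*(m - 1)/(3*m + 7)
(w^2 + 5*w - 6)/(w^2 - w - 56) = (-w^2 - 5*w + 6)/(-w^2 + w + 56)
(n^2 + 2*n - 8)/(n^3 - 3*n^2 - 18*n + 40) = 1/(n - 5)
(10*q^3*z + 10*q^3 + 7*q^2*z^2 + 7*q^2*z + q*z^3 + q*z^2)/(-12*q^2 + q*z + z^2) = q*(10*q^2*z + 10*q^2 + 7*q*z^2 + 7*q*z + z^3 + z^2)/(-12*q^2 + q*z + z^2)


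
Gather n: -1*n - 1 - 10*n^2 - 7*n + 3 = -10*n^2 - 8*n + 2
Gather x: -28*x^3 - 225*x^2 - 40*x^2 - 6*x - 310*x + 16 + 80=-28*x^3 - 265*x^2 - 316*x + 96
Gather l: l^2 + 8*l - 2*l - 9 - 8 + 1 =l^2 + 6*l - 16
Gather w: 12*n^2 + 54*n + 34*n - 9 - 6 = 12*n^2 + 88*n - 15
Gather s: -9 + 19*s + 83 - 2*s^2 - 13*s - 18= -2*s^2 + 6*s + 56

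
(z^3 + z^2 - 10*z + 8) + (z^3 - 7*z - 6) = 2*z^3 + z^2 - 17*z + 2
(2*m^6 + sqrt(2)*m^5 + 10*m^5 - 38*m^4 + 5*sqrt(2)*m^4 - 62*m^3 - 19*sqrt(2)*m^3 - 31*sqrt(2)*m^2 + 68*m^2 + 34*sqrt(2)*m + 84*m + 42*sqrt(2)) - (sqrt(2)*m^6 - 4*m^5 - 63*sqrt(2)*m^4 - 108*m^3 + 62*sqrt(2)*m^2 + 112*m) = -sqrt(2)*m^6 + 2*m^6 + sqrt(2)*m^5 + 14*m^5 - 38*m^4 + 68*sqrt(2)*m^4 - 19*sqrt(2)*m^3 + 46*m^3 - 93*sqrt(2)*m^2 + 68*m^2 - 28*m + 34*sqrt(2)*m + 42*sqrt(2)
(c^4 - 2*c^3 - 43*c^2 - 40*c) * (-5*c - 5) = -5*c^5 + 5*c^4 + 225*c^3 + 415*c^2 + 200*c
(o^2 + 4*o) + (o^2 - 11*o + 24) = 2*o^2 - 7*o + 24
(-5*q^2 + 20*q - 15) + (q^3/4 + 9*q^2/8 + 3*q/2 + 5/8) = q^3/4 - 31*q^2/8 + 43*q/2 - 115/8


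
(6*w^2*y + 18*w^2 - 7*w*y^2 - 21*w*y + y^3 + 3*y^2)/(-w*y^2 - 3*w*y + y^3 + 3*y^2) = (-6*w + y)/y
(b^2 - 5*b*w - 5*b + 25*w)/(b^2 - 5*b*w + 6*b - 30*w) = (b - 5)/(b + 6)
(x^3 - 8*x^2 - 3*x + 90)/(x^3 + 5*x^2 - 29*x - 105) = (x - 6)/(x + 7)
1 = 1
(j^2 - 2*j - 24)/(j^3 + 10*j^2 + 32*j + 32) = (j - 6)/(j^2 + 6*j + 8)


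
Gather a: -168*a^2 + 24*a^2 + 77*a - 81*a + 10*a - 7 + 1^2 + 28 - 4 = -144*a^2 + 6*a + 18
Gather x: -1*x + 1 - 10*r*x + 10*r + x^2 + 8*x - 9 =10*r + x^2 + x*(7 - 10*r) - 8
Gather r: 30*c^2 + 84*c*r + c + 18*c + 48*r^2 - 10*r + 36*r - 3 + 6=30*c^2 + 19*c + 48*r^2 + r*(84*c + 26) + 3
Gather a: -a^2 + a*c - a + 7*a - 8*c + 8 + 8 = -a^2 + a*(c + 6) - 8*c + 16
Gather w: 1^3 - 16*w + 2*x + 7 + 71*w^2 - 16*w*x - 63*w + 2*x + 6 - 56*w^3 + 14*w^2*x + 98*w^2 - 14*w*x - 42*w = -56*w^3 + w^2*(14*x + 169) + w*(-30*x - 121) + 4*x + 14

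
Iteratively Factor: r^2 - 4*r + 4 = (r - 2)*(r - 2)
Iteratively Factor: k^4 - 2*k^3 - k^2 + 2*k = (k - 2)*(k^3 - k) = k*(k - 2)*(k^2 - 1) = k*(k - 2)*(k + 1)*(k - 1)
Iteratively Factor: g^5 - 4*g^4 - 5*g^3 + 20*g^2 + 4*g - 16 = (g - 4)*(g^4 - 5*g^2 + 4) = (g - 4)*(g - 1)*(g^3 + g^2 - 4*g - 4) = (g - 4)*(g - 1)*(g + 1)*(g^2 - 4) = (g - 4)*(g - 2)*(g - 1)*(g + 1)*(g + 2)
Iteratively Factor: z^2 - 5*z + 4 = (z - 4)*(z - 1)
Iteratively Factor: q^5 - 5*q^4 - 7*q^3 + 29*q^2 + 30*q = (q)*(q^4 - 5*q^3 - 7*q^2 + 29*q + 30) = q*(q - 3)*(q^3 - 2*q^2 - 13*q - 10) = q*(q - 5)*(q - 3)*(q^2 + 3*q + 2) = q*(q - 5)*(q - 3)*(q + 2)*(q + 1)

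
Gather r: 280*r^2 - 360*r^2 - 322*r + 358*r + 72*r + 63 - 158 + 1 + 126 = -80*r^2 + 108*r + 32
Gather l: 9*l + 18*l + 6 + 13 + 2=27*l + 21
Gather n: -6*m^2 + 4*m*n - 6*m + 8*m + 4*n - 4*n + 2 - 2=-6*m^2 + 4*m*n + 2*m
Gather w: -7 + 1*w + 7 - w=0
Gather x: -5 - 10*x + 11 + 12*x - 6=2*x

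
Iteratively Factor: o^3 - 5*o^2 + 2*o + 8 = (o - 4)*(o^2 - o - 2) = (o - 4)*(o + 1)*(o - 2)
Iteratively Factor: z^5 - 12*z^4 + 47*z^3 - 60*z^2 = (z)*(z^4 - 12*z^3 + 47*z^2 - 60*z) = z^2*(z^3 - 12*z^2 + 47*z - 60) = z^2*(z - 3)*(z^2 - 9*z + 20) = z^2*(z - 5)*(z - 3)*(z - 4)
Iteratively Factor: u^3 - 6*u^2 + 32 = (u + 2)*(u^2 - 8*u + 16) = (u - 4)*(u + 2)*(u - 4)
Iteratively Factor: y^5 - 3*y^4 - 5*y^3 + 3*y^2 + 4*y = (y)*(y^4 - 3*y^3 - 5*y^2 + 3*y + 4) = y*(y + 1)*(y^3 - 4*y^2 - y + 4) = y*(y + 1)^2*(y^2 - 5*y + 4) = y*(y - 1)*(y + 1)^2*(y - 4)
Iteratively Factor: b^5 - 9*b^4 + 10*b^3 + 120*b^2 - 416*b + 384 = (b - 2)*(b^4 - 7*b^3 - 4*b^2 + 112*b - 192) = (b - 4)*(b - 2)*(b^3 - 3*b^2 - 16*b + 48) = (b - 4)*(b - 2)*(b + 4)*(b^2 - 7*b + 12) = (b - 4)^2*(b - 2)*(b + 4)*(b - 3)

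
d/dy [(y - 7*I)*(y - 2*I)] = 2*y - 9*I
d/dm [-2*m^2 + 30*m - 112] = 30 - 4*m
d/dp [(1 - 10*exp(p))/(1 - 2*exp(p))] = -8*exp(p)/(2*exp(p) - 1)^2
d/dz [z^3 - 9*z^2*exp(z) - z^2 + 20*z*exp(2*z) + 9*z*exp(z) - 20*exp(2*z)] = -9*z^2*exp(z) + 3*z^2 + 40*z*exp(2*z) - 9*z*exp(z) - 2*z - 20*exp(2*z) + 9*exp(z)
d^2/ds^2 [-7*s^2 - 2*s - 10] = -14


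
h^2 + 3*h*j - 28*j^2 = (h - 4*j)*(h + 7*j)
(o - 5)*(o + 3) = o^2 - 2*o - 15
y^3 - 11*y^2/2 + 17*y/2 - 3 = (y - 3)*(y - 2)*(y - 1/2)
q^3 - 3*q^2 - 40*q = q*(q - 8)*(q + 5)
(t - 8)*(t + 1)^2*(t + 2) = t^4 - 4*t^3 - 27*t^2 - 38*t - 16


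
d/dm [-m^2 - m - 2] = -2*m - 1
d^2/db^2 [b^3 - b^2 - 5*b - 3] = 6*b - 2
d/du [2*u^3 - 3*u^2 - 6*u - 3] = 6*u^2 - 6*u - 6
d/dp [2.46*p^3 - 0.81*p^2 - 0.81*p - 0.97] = 7.38*p^2 - 1.62*p - 0.81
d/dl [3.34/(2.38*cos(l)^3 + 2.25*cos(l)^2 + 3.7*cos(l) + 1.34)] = (23.8476*cos(l)^2 + 15.03*cos(l) + 12.358)*sin(l)/(2.38*cos(l)^3 + 2.25*cos(l)^2 + 3.7*cos(l) + 1.34)^2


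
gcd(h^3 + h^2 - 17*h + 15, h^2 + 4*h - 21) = h - 3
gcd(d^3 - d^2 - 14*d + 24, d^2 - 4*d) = 1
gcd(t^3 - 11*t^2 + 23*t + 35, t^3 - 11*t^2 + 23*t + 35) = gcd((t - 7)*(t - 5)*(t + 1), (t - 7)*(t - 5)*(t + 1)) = t^3 - 11*t^2 + 23*t + 35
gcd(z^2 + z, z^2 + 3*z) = z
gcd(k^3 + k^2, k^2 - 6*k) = k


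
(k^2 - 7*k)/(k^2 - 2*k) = (k - 7)/(k - 2)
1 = 1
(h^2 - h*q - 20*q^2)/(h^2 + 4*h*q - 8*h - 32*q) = (h - 5*q)/(h - 8)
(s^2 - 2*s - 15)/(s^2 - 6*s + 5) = (s + 3)/(s - 1)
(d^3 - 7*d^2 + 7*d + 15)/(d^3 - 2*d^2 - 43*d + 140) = (d^2 - 2*d - 3)/(d^2 + 3*d - 28)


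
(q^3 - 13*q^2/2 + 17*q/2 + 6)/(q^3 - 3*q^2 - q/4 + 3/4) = 2*(q - 4)/(2*q - 1)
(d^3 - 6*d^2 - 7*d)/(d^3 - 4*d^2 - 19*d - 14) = d/(d + 2)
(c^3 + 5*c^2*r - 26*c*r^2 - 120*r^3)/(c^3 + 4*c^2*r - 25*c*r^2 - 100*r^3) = (c + 6*r)/(c + 5*r)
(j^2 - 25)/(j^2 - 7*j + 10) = (j + 5)/(j - 2)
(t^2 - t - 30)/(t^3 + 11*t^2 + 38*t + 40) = (t - 6)/(t^2 + 6*t + 8)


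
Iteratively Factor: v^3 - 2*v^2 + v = (v - 1)*(v^2 - v) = (v - 1)^2*(v)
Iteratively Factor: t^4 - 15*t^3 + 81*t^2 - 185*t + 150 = (t - 2)*(t^3 - 13*t^2 + 55*t - 75) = (t - 5)*(t - 2)*(t^2 - 8*t + 15) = (t - 5)^2*(t - 2)*(t - 3)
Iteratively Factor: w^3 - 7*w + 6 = (w + 3)*(w^2 - 3*w + 2) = (w - 1)*(w + 3)*(w - 2)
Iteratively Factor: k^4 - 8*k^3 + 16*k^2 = (k)*(k^3 - 8*k^2 + 16*k) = k*(k - 4)*(k^2 - 4*k) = k*(k - 4)^2*(k)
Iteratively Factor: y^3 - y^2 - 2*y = (y + 1)*(y^2 - 2*y) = (y - 2)*(y + 1)*(y)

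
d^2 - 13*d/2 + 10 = (d - 4)*(d - 5/2)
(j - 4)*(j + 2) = j^2 - 2*j - 8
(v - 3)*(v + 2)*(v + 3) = v^3 + 2*v^2 - 9*v - 18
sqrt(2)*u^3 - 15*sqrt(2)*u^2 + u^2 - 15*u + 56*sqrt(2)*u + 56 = (u - 8)*(u - 7)*(sqrt(2)*u + 1)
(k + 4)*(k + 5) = k^2 + 9*k + 20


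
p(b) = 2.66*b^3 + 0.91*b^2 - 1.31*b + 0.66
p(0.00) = 0.66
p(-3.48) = -95.86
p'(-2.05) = 28.49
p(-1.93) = -12.54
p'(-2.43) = 41.39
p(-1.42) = -3.26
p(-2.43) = -28.95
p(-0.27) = 1.03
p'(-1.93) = 24.90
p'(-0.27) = -1.22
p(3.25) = 97.33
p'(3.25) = 88.89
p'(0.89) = 6.63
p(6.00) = 600.12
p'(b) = 7.98*b^2 + 1.82*b - 1.31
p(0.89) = 2.09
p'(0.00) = -1.31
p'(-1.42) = 12.20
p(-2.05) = -15.75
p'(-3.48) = 89.00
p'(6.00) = 296.89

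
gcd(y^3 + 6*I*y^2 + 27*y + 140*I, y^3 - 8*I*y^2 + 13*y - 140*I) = y^2 - I*y + 20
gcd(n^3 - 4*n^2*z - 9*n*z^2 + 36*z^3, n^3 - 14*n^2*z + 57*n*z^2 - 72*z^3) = -n + 3*z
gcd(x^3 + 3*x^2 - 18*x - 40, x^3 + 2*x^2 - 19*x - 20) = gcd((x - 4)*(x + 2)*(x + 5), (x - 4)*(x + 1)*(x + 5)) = x^2 + x - 20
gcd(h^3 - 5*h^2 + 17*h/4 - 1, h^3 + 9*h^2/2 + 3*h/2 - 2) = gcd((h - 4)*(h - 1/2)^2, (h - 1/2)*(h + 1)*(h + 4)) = h - 1/2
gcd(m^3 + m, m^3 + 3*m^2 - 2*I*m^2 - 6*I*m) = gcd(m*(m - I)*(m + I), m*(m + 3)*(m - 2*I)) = m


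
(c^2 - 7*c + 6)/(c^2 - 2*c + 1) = (c - 6)/(c - 1)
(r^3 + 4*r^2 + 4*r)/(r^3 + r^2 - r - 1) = r*(r^2 + 4*r + 4)/(r^3 + r^2 - r - 1)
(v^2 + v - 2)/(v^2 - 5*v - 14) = (v - 1)/(v - 7)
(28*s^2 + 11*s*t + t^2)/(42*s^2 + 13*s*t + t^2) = (4*s + t)/(6*s + t)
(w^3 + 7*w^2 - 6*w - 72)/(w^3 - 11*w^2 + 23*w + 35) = (w^3 + 7*w^2 - 6*w - 72)/(w^3 - 11*w^2 + 23*w + 35)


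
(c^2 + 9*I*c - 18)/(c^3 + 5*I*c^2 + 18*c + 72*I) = 1/(c - 4*I)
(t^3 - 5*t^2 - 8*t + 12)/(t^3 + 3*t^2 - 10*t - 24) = (t^2 - 7*t + 6)/(t^2 + t - 12)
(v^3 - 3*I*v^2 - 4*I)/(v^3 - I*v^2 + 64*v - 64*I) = (v^3 - 3*I*v^2 - 4*I)/(v^3 - I*v^2 + 64*v - 64*I)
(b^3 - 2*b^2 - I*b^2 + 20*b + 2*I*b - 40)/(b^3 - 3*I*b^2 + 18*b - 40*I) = (b - 2)/(b - 2*I)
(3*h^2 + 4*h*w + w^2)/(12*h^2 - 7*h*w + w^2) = (3*h^2 + 4*h*w + w^2)/(12*h^2 - 7*h*w + w^2)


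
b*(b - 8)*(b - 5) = b^3 - 13*b^2 + 40*b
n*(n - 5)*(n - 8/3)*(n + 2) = n^4 - 17*n^3/3 - 2*n^2 + 80*n/3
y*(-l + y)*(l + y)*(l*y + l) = -l^3*y^2 - l^3*y + l*y^4 + l*y^3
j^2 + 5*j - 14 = (j - 2)*(j + 7)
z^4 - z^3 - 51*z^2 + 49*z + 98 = (z - 7)*(z - 2)*(z + 1)*(z + 7)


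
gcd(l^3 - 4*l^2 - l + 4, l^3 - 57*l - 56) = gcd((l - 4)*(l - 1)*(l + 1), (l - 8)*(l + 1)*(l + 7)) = l + 1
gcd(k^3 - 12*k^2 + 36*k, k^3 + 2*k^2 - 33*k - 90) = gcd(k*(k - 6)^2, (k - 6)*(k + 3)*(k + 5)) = k - 6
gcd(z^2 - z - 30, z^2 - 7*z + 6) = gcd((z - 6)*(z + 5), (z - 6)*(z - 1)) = z - 6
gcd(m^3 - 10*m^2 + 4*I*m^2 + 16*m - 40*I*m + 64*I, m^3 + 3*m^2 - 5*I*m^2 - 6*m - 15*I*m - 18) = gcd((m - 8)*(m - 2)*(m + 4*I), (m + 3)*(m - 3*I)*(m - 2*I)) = 1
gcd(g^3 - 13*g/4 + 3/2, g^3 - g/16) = 1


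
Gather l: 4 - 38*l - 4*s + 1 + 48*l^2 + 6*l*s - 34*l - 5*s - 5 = 48*l^2 + l*(6*s - 72) - 9*s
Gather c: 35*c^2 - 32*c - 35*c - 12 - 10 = 35*c^2 - 67*c - 22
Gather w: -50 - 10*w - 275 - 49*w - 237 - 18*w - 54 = -77*w - 616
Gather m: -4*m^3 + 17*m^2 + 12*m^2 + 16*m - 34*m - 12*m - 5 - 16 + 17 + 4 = -4*m^3 + 29*m^2 - 30*m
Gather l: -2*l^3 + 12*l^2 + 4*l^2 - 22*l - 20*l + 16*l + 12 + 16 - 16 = -2*l^3 + 16*l^2 - 26*l + 12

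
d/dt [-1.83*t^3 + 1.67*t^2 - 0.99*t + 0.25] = -5.49*t^2 + 3.34*t - 0.99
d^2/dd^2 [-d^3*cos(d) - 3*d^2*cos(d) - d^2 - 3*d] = d^3*cos(d) + 6*d^2*sin(d) + 3*d^2*cos(d) + 12*d*sin(d) - 6*d*cos(d) - 6*cos(d) - 2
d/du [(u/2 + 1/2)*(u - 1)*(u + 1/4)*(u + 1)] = 2*u^3 + 15*u^2/8 - 3*u/4 - 5/8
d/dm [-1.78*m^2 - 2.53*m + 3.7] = -3.56*m - 2.53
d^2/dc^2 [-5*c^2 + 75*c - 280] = -10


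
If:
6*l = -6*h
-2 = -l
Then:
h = -2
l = 2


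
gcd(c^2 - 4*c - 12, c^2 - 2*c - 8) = c + 2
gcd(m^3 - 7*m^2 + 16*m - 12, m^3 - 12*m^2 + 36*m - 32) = m^2 - 4*m + 4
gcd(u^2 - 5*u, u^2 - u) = u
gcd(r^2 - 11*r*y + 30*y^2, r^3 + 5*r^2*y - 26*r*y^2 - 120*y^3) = -r + 5*y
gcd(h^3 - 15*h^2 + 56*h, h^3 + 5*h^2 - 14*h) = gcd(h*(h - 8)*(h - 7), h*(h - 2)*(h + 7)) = h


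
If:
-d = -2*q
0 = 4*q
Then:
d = 0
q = 0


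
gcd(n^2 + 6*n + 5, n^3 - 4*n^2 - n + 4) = n + 1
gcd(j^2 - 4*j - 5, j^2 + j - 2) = 1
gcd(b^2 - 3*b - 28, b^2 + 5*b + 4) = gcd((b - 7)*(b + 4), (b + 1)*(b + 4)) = b + 4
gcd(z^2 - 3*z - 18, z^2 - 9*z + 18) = z - 6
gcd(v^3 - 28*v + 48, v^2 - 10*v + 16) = v - 2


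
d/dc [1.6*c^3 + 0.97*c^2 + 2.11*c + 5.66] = 4.8*c^2 + 1.94*c + 2.11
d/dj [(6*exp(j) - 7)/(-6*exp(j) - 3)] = -20*exp(j)/(3*(2*exp(j) + 1)^2)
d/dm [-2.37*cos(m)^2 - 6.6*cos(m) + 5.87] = (4.74*cos(m) + 6.6)*sin(m)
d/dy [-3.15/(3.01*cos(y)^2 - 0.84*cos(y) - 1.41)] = (2.646 - 18.963*cos(y))*sin(y)/(-3.01*cos(y)^2 + 0.84*cos(y) + 1.41)^2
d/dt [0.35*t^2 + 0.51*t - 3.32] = 0.7*t + 0.51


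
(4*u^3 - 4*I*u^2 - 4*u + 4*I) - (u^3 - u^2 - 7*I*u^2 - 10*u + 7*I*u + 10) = 3*u^3 + u^2 + 3*I*u^2 + 6*u - 7*I*u - 10 + 4*I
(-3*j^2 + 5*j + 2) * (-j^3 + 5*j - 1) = 3*j^5 - 5*j^4 - 17*j^3 + 28*j^2 + 5*j - 2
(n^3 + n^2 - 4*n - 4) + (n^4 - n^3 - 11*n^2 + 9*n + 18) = n^4 - 10*n^2 + 5*n + 14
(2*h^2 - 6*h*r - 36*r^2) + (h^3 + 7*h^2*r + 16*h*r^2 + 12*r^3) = h^3 + 7*h^2*r + 2*h^2 + 16*h*r^2 - 6*h*r + 12*r^3 - 36*r^2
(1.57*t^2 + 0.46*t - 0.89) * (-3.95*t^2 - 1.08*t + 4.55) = -6.2015*t^4 - 3.5126*t^3 + 10.1622*t^2 + 3.0542*t - 4.0495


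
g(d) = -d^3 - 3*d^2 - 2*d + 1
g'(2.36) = -32.87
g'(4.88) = -102.72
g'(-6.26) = -82.00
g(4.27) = -140.09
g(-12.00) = 1321.00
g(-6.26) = 141.27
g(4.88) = -196.42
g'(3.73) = -66.12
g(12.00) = -2183.00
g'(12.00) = -506.00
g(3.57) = -89.87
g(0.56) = -1.24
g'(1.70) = -20.87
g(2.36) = -33.57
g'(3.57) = -61.65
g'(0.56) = -6.30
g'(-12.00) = -362.00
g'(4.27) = -82.32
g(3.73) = -100.09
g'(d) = -3*d^2 - 6*d - 2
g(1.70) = -15.98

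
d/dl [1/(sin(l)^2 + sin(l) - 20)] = -(2*sin(l) + 1)*cos(l)/(sin(l)^2 + sin(l) - 20)^2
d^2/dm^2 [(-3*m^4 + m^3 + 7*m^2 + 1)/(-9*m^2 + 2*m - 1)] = 2*(243*m^6 - 162*m^5 + 117*m^4 - 169*m^3 - 30*m^2 + 51*m - 2)/(729*m^6 - 486*m^5 + 351*m^4 - 116*m^3 + 39*m^2 - 6*m + 1)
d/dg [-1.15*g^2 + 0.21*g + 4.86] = 0.21 - 2.3*g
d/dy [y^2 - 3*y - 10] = 2*y - 3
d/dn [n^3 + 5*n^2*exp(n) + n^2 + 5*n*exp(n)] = 5*n^2*exp(n) + 3*n^2 + 15*n*exp(n) + 2*n + 5*exp(n)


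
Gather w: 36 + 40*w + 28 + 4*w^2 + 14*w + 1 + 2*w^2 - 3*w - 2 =6*w^2 + 51*w + 63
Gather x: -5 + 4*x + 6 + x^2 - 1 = x^2 + 4*x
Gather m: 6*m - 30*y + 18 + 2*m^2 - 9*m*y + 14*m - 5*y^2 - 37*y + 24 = 2*m^2 + m*(20 - 9*y) - 5*y^2 - 67*y + 42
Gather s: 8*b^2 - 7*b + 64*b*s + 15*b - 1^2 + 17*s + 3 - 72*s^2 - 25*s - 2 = 8*b^2 + 8*b - 72*s^2 + s*(64*b - 8)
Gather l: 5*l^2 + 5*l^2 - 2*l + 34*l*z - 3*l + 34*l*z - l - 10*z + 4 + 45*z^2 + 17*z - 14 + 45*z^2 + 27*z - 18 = 10*l^2 + l*(68*z - 6) + 90*z^2 + 34*z - 28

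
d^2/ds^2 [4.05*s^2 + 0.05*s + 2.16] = 8.10000000000000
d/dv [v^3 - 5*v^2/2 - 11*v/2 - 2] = 3*v^2 - 5*v - 11/2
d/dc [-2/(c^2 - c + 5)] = 2*(2*c - 1)/(c^2 - c + 5)^2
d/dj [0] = 0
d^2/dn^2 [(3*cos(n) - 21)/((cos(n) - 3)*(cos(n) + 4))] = 3*(29*(1 - cos(n)^2)^2 - cos(n)^5 - 49*cos(n)^3 + 347*cos(n)^2 - 30*cos(n) - 187)/((cos(n) - 3)^3*(cos(n) + 4)^3)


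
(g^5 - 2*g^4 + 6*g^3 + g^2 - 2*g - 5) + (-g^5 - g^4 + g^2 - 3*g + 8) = -3*g^4 + 6*g^3 + 2*g^2 - 5*g + 3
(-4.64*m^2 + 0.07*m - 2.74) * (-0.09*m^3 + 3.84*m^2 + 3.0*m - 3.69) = 0.4176*m^5 - 17.8239*m^4 - 13.4046*m^3 + 6.81*m^2 - 8.4783*m + 10.1106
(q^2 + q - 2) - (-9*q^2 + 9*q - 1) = 10*q^2 - 8*q - 1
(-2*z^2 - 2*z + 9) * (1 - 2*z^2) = 4*z^4 + 4*z^3 - 20*z^2 - 2*z + 9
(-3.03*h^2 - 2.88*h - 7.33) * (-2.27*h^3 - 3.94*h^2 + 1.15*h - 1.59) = 6.8781*h^5 + 18.4758*h^4 + 24.5018*h^3 + 30.3859*h^2 - 3.8503*h + 11.6547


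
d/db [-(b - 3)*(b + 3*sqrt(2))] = -2*b - 3*sqrt(2) + 3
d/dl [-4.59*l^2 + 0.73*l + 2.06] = 0.73 - 9.18*l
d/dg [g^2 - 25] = 2*g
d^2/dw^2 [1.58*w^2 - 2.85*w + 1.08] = 3.16000000000000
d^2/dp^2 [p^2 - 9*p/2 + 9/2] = 2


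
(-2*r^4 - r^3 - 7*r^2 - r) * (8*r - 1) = -16*r^5 - 6*r^4 - 55*r^3 - r^2 + r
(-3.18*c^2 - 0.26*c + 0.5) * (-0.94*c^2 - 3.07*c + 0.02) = 2.9892*c^4 + 10.007*c^3 + 0.2646*c^2 - 1.5402*c + 0.01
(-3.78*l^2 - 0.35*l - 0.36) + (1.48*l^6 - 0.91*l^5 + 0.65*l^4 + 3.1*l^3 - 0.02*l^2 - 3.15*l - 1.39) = 1.48*l^6 - 0.91*l^5 + 0.65*l^4 + 3.1*l^3 - 3.8*l^2 - 3.5*l - 1.75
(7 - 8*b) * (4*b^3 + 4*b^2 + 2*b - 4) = -32*b^4 - 4*b^3 + 12*b^2 + 46*b - 28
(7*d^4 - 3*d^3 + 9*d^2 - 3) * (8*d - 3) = 56*d^5 - 45*d^4 + 81*d^3 - 27*d^2 - 24*d + 9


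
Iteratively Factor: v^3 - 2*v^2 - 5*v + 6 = (v + 2)*(v^2 - 4*v + 3) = (v - 1)*(v + 2)*(v - 3)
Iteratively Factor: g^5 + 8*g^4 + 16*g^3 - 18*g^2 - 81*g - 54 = (g + 1)*(g^4 + 7*g^3 + 9*g^2 - 27*g - 54) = (g - 2)*(g + 1)*(g^3 + 9*g^2 + 27*g + 27) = (g - 2)*(g + 1)*(g + 3)*(g^2 + 6*g + 9) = (g - 2)*(g + 1)*(g + 3)^2*(g + 3)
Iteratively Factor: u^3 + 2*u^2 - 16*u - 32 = (u - 4)*(u^2 + 6*u + 8) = (u - 4)*(u + 4)*(u + 2)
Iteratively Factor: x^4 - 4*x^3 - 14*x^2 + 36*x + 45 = (x + 1)*(x^3 - 5*x^2 - 9*x + 45) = (x + 1)*(x + 3)*(x^2 - 8*x + 15) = (x - 5)*(x + 1)*(x + 3)*(x - 3)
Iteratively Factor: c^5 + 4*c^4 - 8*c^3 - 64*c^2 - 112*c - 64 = (c - 4)*(c^4 + 8*c^3 + 24*c^2 + 32*c + 16) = (c - 4)*(c + 2)*(c^3 + 6*c^2 + 12*c + 8) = (c - 4)*(c + 2)^2*(c^2 + 4*c + 4) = (c - 4)*(c + 2)^3*(c + 2)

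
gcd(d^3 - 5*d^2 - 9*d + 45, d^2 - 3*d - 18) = d + 3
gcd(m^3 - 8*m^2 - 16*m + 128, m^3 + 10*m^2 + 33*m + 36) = m + 4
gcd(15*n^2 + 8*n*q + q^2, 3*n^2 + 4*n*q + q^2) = 3*n + q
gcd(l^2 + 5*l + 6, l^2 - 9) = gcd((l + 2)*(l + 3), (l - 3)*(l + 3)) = l + 3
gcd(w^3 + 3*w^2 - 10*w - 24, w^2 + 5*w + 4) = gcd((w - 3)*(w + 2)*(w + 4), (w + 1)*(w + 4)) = w + 4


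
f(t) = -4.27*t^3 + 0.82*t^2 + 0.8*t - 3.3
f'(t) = -12.81*t^2 + 1.64*t + 0.8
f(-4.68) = 448.60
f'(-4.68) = -287.44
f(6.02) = -900.34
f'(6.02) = -453.57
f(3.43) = -163.22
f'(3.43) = -144.28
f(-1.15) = 3.36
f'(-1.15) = -18.03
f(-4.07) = 294.91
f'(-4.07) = -218.07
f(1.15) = -7.79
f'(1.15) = -14.26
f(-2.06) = 35.86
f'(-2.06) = -56.94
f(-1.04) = 1.56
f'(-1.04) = -14.76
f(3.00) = -108.81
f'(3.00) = -109.57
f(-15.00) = 14580.45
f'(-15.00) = -2906.05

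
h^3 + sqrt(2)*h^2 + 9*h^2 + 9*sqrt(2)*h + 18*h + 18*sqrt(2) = (h + 3)*(h + 6)*(h + sqrt(2))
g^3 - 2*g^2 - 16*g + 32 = (g - 4)*(g - 2)*(g + 4)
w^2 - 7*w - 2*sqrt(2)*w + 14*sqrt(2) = (w - 7)*(w - 2*sqrt(2))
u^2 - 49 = (u - 7)*(u + 7)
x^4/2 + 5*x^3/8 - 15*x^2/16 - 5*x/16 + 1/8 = (x/2 + 1)*(x - 1)*(x - 1/4)*(x + 1/2)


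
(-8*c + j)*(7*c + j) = -56*c^2 - c*j + j^2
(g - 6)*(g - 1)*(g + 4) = g^3 - 3*g^2 - 22*g + 24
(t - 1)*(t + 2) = t^2 + t - 2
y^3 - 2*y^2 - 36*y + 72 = (y - 6)*(y - 2)*(y + 6)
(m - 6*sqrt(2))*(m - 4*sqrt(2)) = m^2 - 10*sqrt(2)*m + 48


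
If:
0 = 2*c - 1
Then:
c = 1/2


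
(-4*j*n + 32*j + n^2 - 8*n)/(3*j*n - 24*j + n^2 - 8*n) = (-4*j + n)/(3*j + n)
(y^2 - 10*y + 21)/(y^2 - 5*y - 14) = (y - 3)/(y + 2)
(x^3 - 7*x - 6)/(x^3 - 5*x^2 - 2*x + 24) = (x + 1)/(x - 4)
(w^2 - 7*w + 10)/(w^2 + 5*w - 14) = (w - 5)/(w + 7)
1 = 1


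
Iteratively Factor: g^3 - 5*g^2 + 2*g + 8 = (g + 1)*(g^2 - 6*g + 8) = (g - 4)*(g + 1)*(g - 2)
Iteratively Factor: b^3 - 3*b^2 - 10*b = (b + 2)*(b^2 - 5*b) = (b - 5)*(b + 2)*(b)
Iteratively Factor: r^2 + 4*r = (r + 4)*(r)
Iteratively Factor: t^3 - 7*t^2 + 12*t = (t)*(t^2 - 7*t + 12) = t*(t - 4)*(t - 3)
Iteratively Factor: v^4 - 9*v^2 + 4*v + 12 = (v + 3)*(v^3 - 3*v^2 + 4) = (v + 1)*(v + 3)*(v^2 - 4*v + 4) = (v - 2)*(v + 1)*(v + 3)*(v - 2)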